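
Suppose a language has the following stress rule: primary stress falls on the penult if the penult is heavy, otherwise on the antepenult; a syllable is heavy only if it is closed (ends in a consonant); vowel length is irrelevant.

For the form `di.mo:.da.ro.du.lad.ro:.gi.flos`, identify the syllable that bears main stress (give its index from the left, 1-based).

Weights: 7 ro: L, 8 gi L, 9 flos H.
The penult (syllable 8, gi) is light, so stress falls on the antepenult (syllable 7, ro:).
Primary stress: syllable 7 → di.mo:.da.ro.du.lad.ˈro:.gi.flos.

7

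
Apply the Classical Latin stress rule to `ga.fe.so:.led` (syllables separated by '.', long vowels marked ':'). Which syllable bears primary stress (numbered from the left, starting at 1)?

3

Classical Latin: stress the penult if heavy (long vowel or closed), else the antepenult.
Weights: 2 fe L, 3 so: H, 4 led H.
The penult (syllable 3, so:) is heavy, so it takes stress.
Stress on syllable 3: ga.fe.ˈso:.led.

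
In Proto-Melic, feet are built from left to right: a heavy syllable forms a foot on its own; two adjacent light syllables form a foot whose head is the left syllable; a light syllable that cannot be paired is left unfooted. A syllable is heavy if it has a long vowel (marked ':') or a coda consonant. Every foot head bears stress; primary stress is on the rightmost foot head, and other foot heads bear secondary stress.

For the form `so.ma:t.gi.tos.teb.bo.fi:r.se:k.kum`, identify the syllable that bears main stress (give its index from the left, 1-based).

Weights: 1 so L, 2 ma:t H, 3 gi L, 4 tos H, 5 teb H, 6 bo L, 7 fi:r H, 8 se:k H, 9 kum H.
Parse left to right (heavy = foot alone; LL = one foot; stranded L unfooted): so (ˈma:t) gi (ˈtos) (ˈteb) bo (ˈfi:r) (ˈse:k) (ˈkum).
Foot heads: 2, 4, 5, 7, 8, 9.
Primary stress on the rightmost head = syllable 9.
Primary stress: syllable 9 → so.ma:t.gi.tos.teb.bo.fi:r.se:k.ˈkum.

9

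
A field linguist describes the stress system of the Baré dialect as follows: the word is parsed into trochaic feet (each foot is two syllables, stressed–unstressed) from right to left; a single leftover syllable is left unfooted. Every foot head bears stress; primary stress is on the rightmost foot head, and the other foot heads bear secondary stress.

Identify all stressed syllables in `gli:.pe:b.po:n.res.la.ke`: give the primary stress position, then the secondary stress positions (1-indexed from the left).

Parse right to left into trochaic (ˈσσ) feet: (ˈgli:.pe:b) (ˈpo:n.res) (ˈla.ke).
Foot heads (stressed positions): 1, 3, 5.
End Rule Rightmost: primary stress on the rightmost head = syllable 5.
Secondary stress on 1, 3: ˌgli:.pe:b.ˌpo:n.res.ˈla.ke.

primary 5, secondary 1, 3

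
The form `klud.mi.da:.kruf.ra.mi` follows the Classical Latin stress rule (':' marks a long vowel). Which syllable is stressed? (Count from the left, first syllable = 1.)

Classical Latin: stress the penult if heavy (long vowel or closed), else the antepenult.
Weights: 4 kruf H, 5 ra L, 6 mi L.
The penult (syllable 5, ra) is light, so stress falls on the antepenult (syllable 4, kruf).
Stress on syllable 4: klud.mi.da:.ˈkruf.ra.mi.

4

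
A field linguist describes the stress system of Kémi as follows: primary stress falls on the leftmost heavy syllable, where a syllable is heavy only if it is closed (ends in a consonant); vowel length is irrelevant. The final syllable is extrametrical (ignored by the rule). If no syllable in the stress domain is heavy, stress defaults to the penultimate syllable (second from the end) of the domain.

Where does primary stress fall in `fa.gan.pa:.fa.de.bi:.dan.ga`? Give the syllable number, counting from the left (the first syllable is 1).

2

The final syllable (8, ga) is extrametrical; the stress domain is syllables 1–7.
Weights: 1 fa L, 2 gan H, 3 pa: L, 4 fa L, 5 de L, 6 bi: L, 7 dan H.
Heavy syllables in the domain: 2, 7. The leftmost is syllable 2 (gan).
Primary stress: syllable 2 → fa.ˈgan.pa:.fa.de.bi:.dan.ga.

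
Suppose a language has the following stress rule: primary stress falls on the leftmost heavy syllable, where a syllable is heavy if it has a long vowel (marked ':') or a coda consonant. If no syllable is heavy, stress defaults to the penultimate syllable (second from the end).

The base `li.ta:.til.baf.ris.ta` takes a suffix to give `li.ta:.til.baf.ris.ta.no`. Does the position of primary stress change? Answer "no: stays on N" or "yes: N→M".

Base `li.ta:.til.baf.ris.ta` (6 syllables):
  Weights: 1 li L, 2 ta: H, 3 til H, 4 baf H, 5 ris H, 6 ta L.
  Heavy syllables in the domain: 2, 3, 4, 5. The leftmost is syllable 2 (ta:).
  → primary stress on syllable 2.
Suffixed `li.ta:.til.baf.ris.ta.no` (7 syllables):
  Weights: 1 li L, 2 ta: H, 3 til H, 4 baf H, 5 ris H, 6 ta L, 7 no L.
  Heavy syllables in the domain: 2, 3, 4, 5. The leftmost is syllable 2 (ta:).
  → primary stress on syllable 2.

no: stays on 2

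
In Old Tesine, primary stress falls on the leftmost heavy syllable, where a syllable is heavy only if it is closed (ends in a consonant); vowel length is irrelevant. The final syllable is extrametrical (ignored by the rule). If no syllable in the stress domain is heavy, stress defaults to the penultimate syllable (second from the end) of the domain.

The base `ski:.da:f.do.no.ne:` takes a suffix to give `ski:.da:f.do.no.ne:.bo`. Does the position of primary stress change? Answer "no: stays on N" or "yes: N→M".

Base `ski:.da:f.do.no.ne:` (5 syllables):
  The final syllable (5, ne:) is extrametrical; the stress domain is syllables 1–4.
  Weights: 1 ski: L, 2 da:f H, 3 do L, 4 no L.
  Heavy syllables in the domain: 2. The leftmost is syllable 2 (da:f).
  → primary stress on syllable 2.
Suffixed `ski:.da:f.do.no.ne:.bo` (6 syllables):
  The final syllable (6, bo) is extrametrical; the stress domain is syllables 1–5.
  Weights: 1 ski: L, 2 da:f H, 3 do L, 4 no L, 5 ne: L.
  Heavy syllables in the domain: 2. The leftmost is syllable 2 (da:f).
  → primary stress on syllable 2.

no: stays on 2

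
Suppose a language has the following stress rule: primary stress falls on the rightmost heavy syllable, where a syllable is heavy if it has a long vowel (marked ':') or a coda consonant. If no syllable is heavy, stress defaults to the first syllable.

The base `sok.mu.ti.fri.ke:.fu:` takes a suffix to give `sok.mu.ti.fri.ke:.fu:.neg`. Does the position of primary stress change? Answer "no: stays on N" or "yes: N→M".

Base `sok.mu.ti.fri.ke:.fu:` (6 syllables):
  Weights: 1 sok H, 2 mu L, 3 ti L, 4 fri L, 5 ke: H, 6 fu: H.
  Heavy syllables in the domain: 1, 5, 6. The rightmost is syllable 6 (fu:).
  → primary stress on syllable 6.
Suffixed `sok.mu.ti.fri.ke:.fu:.neg` (7 syllables):
  Weights: 1 sok H, 2 mu L, 3 ti L, 4 fri L, 5 ke: H, 6 fu: H, 7 neg H.
  Heavy syllables in the domain: 1, 5, 6, 7. The rightmost is syllable 7 (neg).
  → primary stress on syllable 7.

yes: 6→7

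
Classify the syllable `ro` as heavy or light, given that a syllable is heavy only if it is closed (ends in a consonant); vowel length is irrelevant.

light

`ro`: short vowel, open (no coda). Open (no coda) → light.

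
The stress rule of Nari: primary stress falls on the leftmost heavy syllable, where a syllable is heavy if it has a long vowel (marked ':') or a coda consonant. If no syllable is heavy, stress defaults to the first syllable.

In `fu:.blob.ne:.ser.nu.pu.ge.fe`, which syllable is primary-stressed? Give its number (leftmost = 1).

1

Weights: 1 fu: H, 2 blob H, 3 ne: H, 4 ser H, 5 nu L, 6 pu L, 7 ge L, 8 fe L.
Heavy syllables in the domain: 1, 2, 3, 4. The leftmost is syllable 1 (fu:).
Primary stress: syllable 1 → ˈfu:.blob.ne:.ser.nu.pu.ge.fe.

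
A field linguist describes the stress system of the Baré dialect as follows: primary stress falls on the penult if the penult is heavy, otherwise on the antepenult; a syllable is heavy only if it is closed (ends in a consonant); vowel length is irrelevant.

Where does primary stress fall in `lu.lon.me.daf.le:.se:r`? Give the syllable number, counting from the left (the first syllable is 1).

Weights: 4 daf H, 5 le: L, 6 se:r H.
The penult (syllable 5, le:) is light, so stress falls on the antepenult (syllable 4, daf).
Primary stress: syllable 4 → lu.lon.me.ˈdaf.le:.se:r.

4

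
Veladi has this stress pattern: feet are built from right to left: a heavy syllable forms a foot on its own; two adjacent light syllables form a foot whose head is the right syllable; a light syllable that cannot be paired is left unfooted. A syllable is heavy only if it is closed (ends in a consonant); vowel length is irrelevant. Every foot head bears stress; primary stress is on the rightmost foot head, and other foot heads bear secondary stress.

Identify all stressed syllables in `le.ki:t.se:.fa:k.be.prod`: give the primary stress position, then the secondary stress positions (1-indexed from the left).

primary 6, secondary 2, 4

Weights: 1 le L, 2 ki:t H, 3 se: L, 4 fa:k H, 5 be L, 6 prod H.
Parse right to left (heavy = foot alone; LL = one foot; stranded L unfooted): le (ˈki:t) se: (ˈfa:k) be (ˈprod).
Foot heads: 2, 4, 6.
Primary stress on the rightmost head = syllable 6.
Secondary stress on 2, 4: le.ˌki:t.se:.ˌfa:k.be.ˈprod.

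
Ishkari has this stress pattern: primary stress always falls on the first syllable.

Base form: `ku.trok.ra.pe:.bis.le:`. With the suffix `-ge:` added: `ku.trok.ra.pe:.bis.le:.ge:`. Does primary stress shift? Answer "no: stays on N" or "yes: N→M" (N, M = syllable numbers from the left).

Base `ku.trok.ra.pe:.bis.le:` (6 syllables):
  The word has 6 syllables; the first syllable is syllable 1 (ku).
  → primary stress on syllable 1.
Suffixed `ku.trok.ra.pe:.bis.le:.ge:` (7 syllables):
  The word has 7 syllables; the first syllable is syllable 1 (ku).
  → primary stress on syllable 1.

no: stays on 1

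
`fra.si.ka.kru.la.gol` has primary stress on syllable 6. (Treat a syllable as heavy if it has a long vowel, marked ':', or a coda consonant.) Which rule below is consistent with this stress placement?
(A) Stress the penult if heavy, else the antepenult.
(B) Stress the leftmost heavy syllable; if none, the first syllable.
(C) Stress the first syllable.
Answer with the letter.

B

Rule A → syllable 4 (observed: 6).
Rule B → syllable 6 ✓.
Rule C → syllable 1 (observed: 6).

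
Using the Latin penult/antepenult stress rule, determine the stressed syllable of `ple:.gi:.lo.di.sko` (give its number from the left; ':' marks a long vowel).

3

Classical Latin: stress the penult if heavy (long vowel or closed), else the antepenult.
Weights: 3 lo L, 4 di L, 5 sko L.
The penult (syllable 4, di) is light, so stress falls on the antepenult (syllable 3, lo).
Stress on syllable 3: ple:.gi:.ˈlo.di.sko.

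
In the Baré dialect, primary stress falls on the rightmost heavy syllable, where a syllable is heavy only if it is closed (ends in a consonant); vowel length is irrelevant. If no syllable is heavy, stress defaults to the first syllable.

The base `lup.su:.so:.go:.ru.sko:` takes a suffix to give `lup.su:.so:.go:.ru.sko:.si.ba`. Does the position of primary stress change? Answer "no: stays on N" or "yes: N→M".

Base `lup.su:.so:.go:.ru.sko:` (6 syllables):
  Weights: 1 lup H, 2 su: L, 3 so: L, 4 go: L, 5 ru L, 6 sko: L.
  Heavy syllables in the domain: 1. The rightmost is syllable 1 (lup).
  → primary stress on syllable 1.
Suffixed `lup.su:.so:.go:.ru.sko:.si.ba` (8 syllables):
  Weights: 1 lup H, 2 su: L, 3 so: L, 4 go: L, 5 ru L, 6 sko: L, 7 si L, 8 ba L.
  Heavy syllables in the domain: 1. The rightmost is syllable 1 (lup).
  → primary stress on syllable 1.

no: stays on 1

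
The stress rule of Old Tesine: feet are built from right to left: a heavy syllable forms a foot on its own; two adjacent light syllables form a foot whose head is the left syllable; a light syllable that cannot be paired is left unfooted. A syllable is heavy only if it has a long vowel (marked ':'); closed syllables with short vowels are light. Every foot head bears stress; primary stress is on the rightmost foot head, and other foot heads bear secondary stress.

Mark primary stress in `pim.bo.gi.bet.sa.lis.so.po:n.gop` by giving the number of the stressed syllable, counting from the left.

8

Weights: 1 pim L, 2 bo L, 3 gi L, 4 bet L, 5 sa L, 6 lis L, 7 so L, 8 po:n H, 9 gop L.
Parse right to left (heavy = foot alone; LL = one foot; stranded L unfooted): pim (ˈbo.gi) (ˈbet.sa) (ˈlis.so) (ˈpo:n) gop.
Foot heads: 2, 4, 6, 8.
Primary stress on the rightmost head = syllable 8.
Primary stress: syllable 8 → pim.bo.gi.bet.sa.lis.so.ˈpo:n.gop.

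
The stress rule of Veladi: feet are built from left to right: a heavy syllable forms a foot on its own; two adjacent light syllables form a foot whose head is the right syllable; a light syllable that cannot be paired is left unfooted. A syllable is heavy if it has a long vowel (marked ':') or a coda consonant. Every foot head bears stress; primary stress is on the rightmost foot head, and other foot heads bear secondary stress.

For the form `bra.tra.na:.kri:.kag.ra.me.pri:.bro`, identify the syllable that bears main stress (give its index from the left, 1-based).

Weights: 1 bra L, 2 tra L, 3 na: H, 4 kri: H, 5 kag H, 6 ra L, 7 me L, 8 pri: H, 9 bro L.
Parse left to right (heavy = foot alone; LL = one foot; stranded L unfooted): (bra.ˈtra) (ˈna:) (ˈkri:) (ˈkag) (ra.ˈme) (ˈpri:) bro.
Foot heads: 2, 3, 4, 5, 7, 8.
Primary stress on the rightmost head = syllable 8.
Primary stress: syllable 8 → bra.tra.na:.kri:.kag.ra.me.ˈpri:.bro.

8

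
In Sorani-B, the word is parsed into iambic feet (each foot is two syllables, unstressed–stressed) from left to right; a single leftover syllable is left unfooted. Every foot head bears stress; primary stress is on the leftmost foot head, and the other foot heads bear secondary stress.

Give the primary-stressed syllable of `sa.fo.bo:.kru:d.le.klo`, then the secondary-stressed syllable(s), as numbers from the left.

primary 2, secondary 4, 6

Parse left to right into iambic (σˈσ) feet: (sa.ˈfo) (bo:.ˈkru:d) (le.ˈklo).
Foot heads (stressed positions): 2, 4, 6.
End Rule Leftmost: primary stress on the leftmost head = syllable 2.
Secondary stress on 4, 6: sa.ˈfo.bo:.ˌkru:d.le.ˌklo.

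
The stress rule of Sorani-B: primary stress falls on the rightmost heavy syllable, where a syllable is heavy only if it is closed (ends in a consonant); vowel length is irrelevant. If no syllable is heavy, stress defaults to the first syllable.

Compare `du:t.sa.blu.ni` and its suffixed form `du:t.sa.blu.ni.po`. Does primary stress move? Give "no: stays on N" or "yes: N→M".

no: stays on 1

Base `du:t.sa.blu.ni` (4 syllables):
  Weights: 1 du:t H, 2 sa L, 3 blu L, 4 ni L.
  Heavy syllables in the domain: 1. The rightmost is syllable 1 (du:t).
  → primary stress on syllable 1.
Suffixed `du:t.sa.blu.ni.po` (5 syllables):
  Weights: 1 du:t H, 2 sa L, 3 blu L, 4 ni L, 5 po L.
  Heavy syllables in the domain: 1. The rightmost is syllable 1 (du:t).
  → primary stress on syllable 1.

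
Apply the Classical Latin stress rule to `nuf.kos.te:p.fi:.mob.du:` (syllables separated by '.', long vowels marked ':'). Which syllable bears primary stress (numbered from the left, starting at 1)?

5

Classical Latin: stress the penult if heavy (long vowel or closed), else the antepenult.
Weights: 4 fi: H, 5 mob H, 6 du: H.
The penult (syllable 5, mob) is heavy, so it takes stress.
Stress on syllable 5: nuf.kos.te:p.fi:.ˈmob.du:.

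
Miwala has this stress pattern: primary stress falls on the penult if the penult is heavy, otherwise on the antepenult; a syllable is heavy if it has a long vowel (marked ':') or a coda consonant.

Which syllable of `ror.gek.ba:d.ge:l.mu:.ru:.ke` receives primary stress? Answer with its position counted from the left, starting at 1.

Weights: 5 mu: H, 6 ru: H, 7 ke L.
The penult (syllable 6, ru:) is heavy, so it takes stress.
Primary stress: syllable 6 → ror.gek.ba:d.ge:l.mu:.ˈru:.ke.

6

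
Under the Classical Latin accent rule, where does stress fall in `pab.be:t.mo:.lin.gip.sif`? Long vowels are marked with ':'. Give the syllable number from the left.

5

Classical Latin: stress the penult if heavy (long vowel or closed), else the antepenult.
Weights: 4 lin H, 5 gip H, 6 sif H.
The penult (syllable 5, gip) is heavy, so it takes stress.
Stress on syllable 5: pab.be:t.mo:.lin.ˈgip.sif.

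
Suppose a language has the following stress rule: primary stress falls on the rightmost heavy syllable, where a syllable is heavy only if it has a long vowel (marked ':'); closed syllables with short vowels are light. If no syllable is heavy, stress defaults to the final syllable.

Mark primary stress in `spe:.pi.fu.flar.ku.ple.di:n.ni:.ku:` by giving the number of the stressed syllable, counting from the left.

Weights: 1 spe: H, 2 pi L, 3 fu L, 4 flar L, 5 ku L, 6 ple L, 7 di:n H, 8 ni: H, 9 ku: H.
Heavy syllables in the domain: 1, 7, 8, 9. The rightmost is syllable 9 (ku:).
Primary stress: syllable 9 → spe:.pi.fu.flar.ku.ple.di:n.ni:.ˈku:.

9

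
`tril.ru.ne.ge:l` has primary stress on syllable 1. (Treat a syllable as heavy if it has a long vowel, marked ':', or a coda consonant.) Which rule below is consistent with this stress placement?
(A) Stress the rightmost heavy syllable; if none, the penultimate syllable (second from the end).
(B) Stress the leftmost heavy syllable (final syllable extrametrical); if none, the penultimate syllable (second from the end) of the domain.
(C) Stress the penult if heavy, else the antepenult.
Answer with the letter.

Rule A → syllable 4 (observed: 1).
Rule B → syllable 1 ✓.
Rule C → syllable 2 (observed: 1).

B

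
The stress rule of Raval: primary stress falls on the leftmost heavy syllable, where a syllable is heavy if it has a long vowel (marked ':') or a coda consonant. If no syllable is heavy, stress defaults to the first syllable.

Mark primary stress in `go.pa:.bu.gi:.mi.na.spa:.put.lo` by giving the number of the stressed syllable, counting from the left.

2

Weights: 1 go L, 2 pa: H, 3 bu L, 4 gi: H, 5 mi L, 6 na L, 7 spa: H, 8 put H, 9 lo L.
Heavy syllables in the domain: 2, 4, 7, 8. The leftmost is syllable 2 (pa:).
Primary stress: syllable 2 → go.ˈpa:.bu.gi:.mi.na.spa:.put.lo.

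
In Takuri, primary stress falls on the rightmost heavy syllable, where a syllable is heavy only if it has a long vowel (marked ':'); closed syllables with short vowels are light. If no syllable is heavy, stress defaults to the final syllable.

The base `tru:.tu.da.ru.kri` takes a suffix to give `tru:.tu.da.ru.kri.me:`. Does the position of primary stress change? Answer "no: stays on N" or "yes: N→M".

Base `tru:.tu.da.ru.kri` (5 syllables):
  Weights: 1 tru: H, 2 tu L, 3 da L, 4 ru L, 5 kri L.
  Heavy syllables in the domain: 1. The rightmost is syllable 1 (tru:).
  → primary stress on syllable 1.
Suffixed `tru:.tu.da.ru.kri.me:` (6 syllables):
  Weights: 1 tru: H, 2 tu L, 3 da L, 4 ru L, 5 kri L, 6 me: H.
  Heavy syllables in the domain: 1, 6. The rightmost is syllable 6 (me:).
  → primary stress on syllable 6.

yes: 1→6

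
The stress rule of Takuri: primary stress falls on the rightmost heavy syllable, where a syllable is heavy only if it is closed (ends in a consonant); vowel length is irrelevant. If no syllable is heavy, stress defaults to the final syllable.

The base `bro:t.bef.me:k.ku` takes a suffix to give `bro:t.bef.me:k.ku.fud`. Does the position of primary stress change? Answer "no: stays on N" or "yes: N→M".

yes: 3→5

Base `bro:t.bef.me:k.ku` (4 syllables):
  Weights: 1 bro:t H, 2 bef H, 3 me:k H, 4 ku L.
  Heavy syllables in the domain: 1, 2, 3. The rightmost is syllable 3 (me:k).
  → primary stress on syllable 3.
Suffixed `bro:t.bef.me:k.ku.fud` (5 syllables):
  Weights: 1 bro:t H, 2 bef H, 3 me:k H, 4 ku L, 5 fud H.
  Heavy syllables in the domain: 1, 2, 3, 5. The rightmost is syllable 5 (fud).
  → primary stress on syllable 5.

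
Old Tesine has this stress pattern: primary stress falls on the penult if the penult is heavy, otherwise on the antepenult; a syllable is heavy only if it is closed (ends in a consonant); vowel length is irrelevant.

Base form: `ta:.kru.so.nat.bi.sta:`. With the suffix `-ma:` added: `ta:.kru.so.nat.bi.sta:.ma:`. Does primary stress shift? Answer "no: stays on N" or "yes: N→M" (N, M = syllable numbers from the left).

Base `ta:.kru.so.nat.bi.sta:` (6 syllables):
  Weights: 4 nat H, 5 bi L, 6 sta: L.
  The penult (syllable 5, bi) is light, so stress falls on the antepenult (syllable 4, nat).
  → primary stress on syllable 4.
Suffixed `ta:.kru.so.nat.bi.sta:.ma:` (7 syllables):
  Weights: 5 bi L, 6 sta: L, 7 ma: L.
  The penult (syllable 6, sta:) is light, so stress falls on the antepenult (syllable 5, bi).
  → primary stress on syllable 5.

yes: 4→5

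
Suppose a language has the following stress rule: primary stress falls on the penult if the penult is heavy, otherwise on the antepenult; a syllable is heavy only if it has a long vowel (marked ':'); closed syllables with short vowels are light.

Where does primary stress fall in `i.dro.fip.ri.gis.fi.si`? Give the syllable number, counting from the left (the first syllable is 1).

Weights: 5 gis L, 6 fi L, 7 si L.
The penult (syllable 6, fi) is light, so stress falls on the antepenult (syllable 5, gis).
Primary stress: syllable 5 → i.dro.fip.ri.ˈgis.fi.si.

5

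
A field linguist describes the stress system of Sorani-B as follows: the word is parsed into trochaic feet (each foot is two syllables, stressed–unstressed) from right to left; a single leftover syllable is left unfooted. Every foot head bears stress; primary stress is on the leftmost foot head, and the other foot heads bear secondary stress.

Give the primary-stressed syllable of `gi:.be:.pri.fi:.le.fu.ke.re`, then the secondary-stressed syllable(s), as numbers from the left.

Parse right to left into trochaic (ˈσσ) feet: (ˈgi:.be:) (ˈpri.fi:) (ˈle.fu) (ˈke.re).
Foot heads (stressed positions): 1, 3, 5, 7.
End Rule Leftmost: primary stress on the leftmost head = syllable 1.
Secondary stress on 3, 5, 7: ˈgi:.be:.ˌpri.fi:.ˌle.fu.ˌke.re.

primary 1, secondary 3, 5, 7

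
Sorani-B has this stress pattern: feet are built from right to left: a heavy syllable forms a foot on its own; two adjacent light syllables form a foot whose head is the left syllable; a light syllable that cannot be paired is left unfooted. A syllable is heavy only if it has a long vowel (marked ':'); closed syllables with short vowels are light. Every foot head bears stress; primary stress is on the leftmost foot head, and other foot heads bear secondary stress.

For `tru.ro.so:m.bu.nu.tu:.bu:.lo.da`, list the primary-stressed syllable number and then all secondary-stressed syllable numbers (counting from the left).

Weights: 1 tru L, 2 ro L, 3 so:m H, 4 bu L, 5 nu L, 6 tu: H, 7 bu: H, 8 lo L, 9 da L.
Parse right to left (heavy = foot alone; LL = one foot; stranded L unfooted): (ˈtru.ro) (ˈso:m) (ˈbu.nu) (ˈtu:) (ˈbu:) (ˈlo.da).
Foot heads: 1, 3, 4, 6, 7, 8.
Primary stress on the leftmost head = syllable 1.
Secondary stress on 3, 4, 6, 7, 8: ˈtru.ro.ˌso:m.ˌbu.nu.ˌtu:.ˌbu:.ˌlo.da.

primary 1, secondary 3, 4, 6, 7, 8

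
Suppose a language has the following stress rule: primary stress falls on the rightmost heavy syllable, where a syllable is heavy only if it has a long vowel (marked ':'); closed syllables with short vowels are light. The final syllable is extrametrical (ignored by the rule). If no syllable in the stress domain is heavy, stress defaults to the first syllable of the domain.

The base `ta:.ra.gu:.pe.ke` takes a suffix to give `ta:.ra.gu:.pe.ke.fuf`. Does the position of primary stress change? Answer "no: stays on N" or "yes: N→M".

no: stays on 3

Base `ta:.ra.gu:.pe.ke` (5 syllables):
  The final syllable (5, ke) is extrametrical; the stress domain is syllables 1–4.
  Weights: 1 ta: H, 2 ra L, 3 gu: H, 4 pe L.
  Heavy syllables in the domain: 1, 3. The rightmost is syllable 3 (gu:).
  → primary stress on syllable 3.
Suffixed `ta:.ra.gu:.pe.ke.fuf` (6 syllables):
  The final syllable (6, fuf) is extrametrical; the stress domain is syllables 1–5.
  Weights: 1 ta: H, 2 ra L, 3 gu: H, 4 pe L, 5 ke L.
  Heavy syllables in the domain: 1, 3. The rightmost is syllable 3 (gu:).
  → primary stress on syllable 3.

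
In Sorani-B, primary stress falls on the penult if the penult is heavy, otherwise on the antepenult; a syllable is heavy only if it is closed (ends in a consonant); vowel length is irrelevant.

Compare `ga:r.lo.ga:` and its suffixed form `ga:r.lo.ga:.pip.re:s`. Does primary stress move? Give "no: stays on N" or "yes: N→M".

yes: 1→4

Base `ga:r.lo.ga:` (3 syllables):
  Weights: 1 ga:r H, 2 lo L, 3 ga: L.
  The penult (syllable 2, lo) is light, so stress falls on the antepenult (syllable 1, ga:r).
  → primary stress on syllable 1.
Suffixed `ga:r.lo.ga:.pip.re:s` (5 syllables):
  Weights: 3 ga: L, 4 pip H, 5 re:s H.
  The penult (syllable 4, pip) is heavy, so it takes stress.
  → primary stress on syllable 4.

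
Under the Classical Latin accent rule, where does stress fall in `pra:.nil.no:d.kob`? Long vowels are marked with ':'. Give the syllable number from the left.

Classical Latin: stress the penult if heavy (long vowel or closed), else the antepenult.
Weights: 2 nil H, 3 no:d H, 4 kob H.
The penult (syllable 3, no:d) is heavy, so it takes stress.
Stress on syllable 3: pra:.nil.ˈno:d.kob.

3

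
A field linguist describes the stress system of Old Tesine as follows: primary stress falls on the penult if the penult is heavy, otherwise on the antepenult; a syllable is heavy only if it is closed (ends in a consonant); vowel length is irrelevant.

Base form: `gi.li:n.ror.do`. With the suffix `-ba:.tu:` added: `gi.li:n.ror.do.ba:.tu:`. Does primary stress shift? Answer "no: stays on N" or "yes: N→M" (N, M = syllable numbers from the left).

Base `gi.li:n.ror.do` (4 syllables):
  Weights: 2 li:n H, 3 ror H, 4 do L.
  The penult (syllable 3, ror) is heavy, so it takes stress.
  → primary stress on syllable 3.
Suffixed `gi.li:n.ror.do.ba:.tu:` (6 syllables):
  Weights: 4 do L, 5 ba: L, 6 tu: L.
  The penult (syllable 5, ba:) is light, so stress falls on the antepenult (syllable 4, do).
  → primary stress on syllable 4.

yes: 3→4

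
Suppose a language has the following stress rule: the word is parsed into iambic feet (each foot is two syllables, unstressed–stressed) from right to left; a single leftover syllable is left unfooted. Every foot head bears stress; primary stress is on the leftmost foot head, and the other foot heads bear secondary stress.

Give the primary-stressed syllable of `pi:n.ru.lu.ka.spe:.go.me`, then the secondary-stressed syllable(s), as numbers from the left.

Parse right to left into iambic (σˈσ) feet: pi:n (ru.ˈlu) (ka.ˈspe:) (go.ˈme). Syllable 1 is left unfooted.
Foot heads (stressed positions): 3, 5, 7.
End Rule Leftmost: primary stress on the leftmost head = syllable 3.
Secondary stress on 5, 7: pi:n.ru.ˈlu.ka.ˌspe:.go.ˌme.

primary 3, secondary 5, 7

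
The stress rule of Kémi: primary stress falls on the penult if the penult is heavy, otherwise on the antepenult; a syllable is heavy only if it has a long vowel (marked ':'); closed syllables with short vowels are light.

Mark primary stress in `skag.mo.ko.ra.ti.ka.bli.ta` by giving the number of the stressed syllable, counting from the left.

Weights: 6 ka L, 7 bli L, 8 ta L.
The penult (syllable 7, bli) is light, so stress falls on the antepenult (syllable 6, ka).
Primary stress: syllable 6 → skag.mo.ko.ra.ti.ˈka.bli.ta.

6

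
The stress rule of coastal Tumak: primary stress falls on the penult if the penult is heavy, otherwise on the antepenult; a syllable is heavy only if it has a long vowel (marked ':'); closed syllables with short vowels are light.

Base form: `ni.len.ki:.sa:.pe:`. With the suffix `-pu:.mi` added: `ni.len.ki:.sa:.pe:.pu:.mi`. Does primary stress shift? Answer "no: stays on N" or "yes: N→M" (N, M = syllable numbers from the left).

Base `ni.len.ki:.sa:.pe:` (5 syllables):
  Weights: 3 ki: H, 4 sa: H, 5 pe: H.
  The penult (syllable 4, sa:) is heavy, so it takes stress.
  → primary stress on syllable 4.
Suffixed `ni.len.ki:.sa:.pe:.pu:.mi` (7 syllables):
  Weights: 5 pe: H, 6 pu: H, 7 mi L.
  The penult (syllable 6, pu:) is heavy, so it takes stress.
  → primary stress on syllable 6.

yes: 4→6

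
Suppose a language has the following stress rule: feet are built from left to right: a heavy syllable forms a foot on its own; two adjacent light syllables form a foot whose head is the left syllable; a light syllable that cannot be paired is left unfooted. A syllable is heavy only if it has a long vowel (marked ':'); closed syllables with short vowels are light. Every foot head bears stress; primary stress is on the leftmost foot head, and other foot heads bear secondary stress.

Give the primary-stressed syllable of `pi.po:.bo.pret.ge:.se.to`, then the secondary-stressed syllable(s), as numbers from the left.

Weights: 1 pi L, 2 po: H, 3 bo L, 4 pret L, 5 ge: H, 6 se L, 7 to L.
Parse left to right (heavy = foot alone; LL = one foot; stranded L unfooted): pi (ˈpo:) (ˈbo.pret) (ˈge:) (ˈse.to).
Foot heads: 2, 3, 5, 6.
Primary stress on the leftmost head = syllable 2.
Secondary stress on 3, 5, 6: pi.ˈpo:.ˌbo.pret.ˌge:.ˌse.to.

primary 2, secondary 3, 5, 6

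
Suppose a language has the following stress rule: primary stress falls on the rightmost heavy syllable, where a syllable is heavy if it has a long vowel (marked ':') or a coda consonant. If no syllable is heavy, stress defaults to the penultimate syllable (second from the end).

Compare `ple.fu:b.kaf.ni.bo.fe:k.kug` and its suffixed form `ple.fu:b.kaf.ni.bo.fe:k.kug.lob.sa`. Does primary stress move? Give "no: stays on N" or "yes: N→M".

yes: 7→8

Base `ple.fu:b.kaf.ni.bo.fe:k.kug` (7 syllables):
  Weights: 1 ple L, 2 fu:b H, 3 kaf H, 4 ni L, 5 bo L, 6 fe:k H, 7 kug H.
  Heavy syllables in the domain: 2, 3, 6, 7. The rightmost is syllable 7 (kug).
  → primary stress on syllable 7.
Suffixed `ple.fu:b.kaf.ni.bo.fe:k.kug.lob.sa` (9 syllables):
  Weights: 1 ple L, 2 fu:b H, 3 kaf H, 4 ni L, 5 bo L, 6 fe:k H, 7 kug H, 8 lob H, 9 sa L.
  Heavy syllables in the domain: 2, 3, 6, 7, 8. The rightmost is syllable 8 (lob).
  → primary stress on syllable 8.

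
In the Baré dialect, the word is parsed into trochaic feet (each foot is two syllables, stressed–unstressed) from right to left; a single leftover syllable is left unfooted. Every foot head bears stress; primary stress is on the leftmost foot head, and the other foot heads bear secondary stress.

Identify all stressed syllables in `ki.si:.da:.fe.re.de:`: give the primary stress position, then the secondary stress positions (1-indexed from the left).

primary 1, secondary 3, 5

Parse right to left into trochaic (ˈσσ) feet: (ˈki.si:) (ˈda:.fe) (ˈre.de:).
Foot heads (stressed positions): 1, 3, 5.
End Rule Leftmost: primary stress on the leftmost head = syllable 1.
Secondary stress on 3, 5: ˈki.si:.ˌda:.fe.ˌre.de:.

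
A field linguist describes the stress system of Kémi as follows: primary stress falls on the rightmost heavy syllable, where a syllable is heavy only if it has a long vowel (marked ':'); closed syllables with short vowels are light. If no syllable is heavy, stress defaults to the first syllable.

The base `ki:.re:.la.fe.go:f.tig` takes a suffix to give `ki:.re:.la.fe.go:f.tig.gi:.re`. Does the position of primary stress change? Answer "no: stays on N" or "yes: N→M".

Base `ki:.re:.la.fe.go:f.tig` (6 syllables):
  Weights: 1 ki: H, 2 re: H, 3 la L, 4 fe L, 5 go:f H, 6 tig L.
  Heavy syllables in the domain: 1, 2, 5. The rightmost is syllable 5 (go:f).
  → primary stress on syllable 5.
Suffixed `ki:.re:.la.fe.go:f.tig.gi:.re` (8 syllables):
  Weights: 1 ki: H, 2 re: H, 3 la L, 4 fe L, 5 go:f H, 6 tig L, 7 gi: H, 8 re L.
  Heavy syllables in the domain: 1, 2, 5, 7. The rightmost is syllable 7 (gi:).
  → primary stress on syllable 7.

yes: 5→7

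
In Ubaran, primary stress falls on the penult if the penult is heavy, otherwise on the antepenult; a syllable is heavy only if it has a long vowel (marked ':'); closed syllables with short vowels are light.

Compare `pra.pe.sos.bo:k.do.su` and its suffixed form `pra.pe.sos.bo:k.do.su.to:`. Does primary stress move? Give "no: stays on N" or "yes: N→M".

yes: 4→5

Base `pra.pe.sos.bo:k.do.su` (6 syllables):
  Weights: 4 bo:k H, 5 do L, 6 su L.
  The penult (syllable 5, do) is light, so stress falls on the antepenult (syllable 4, bo:k).
  → primary stress on syllable 4.
Suffixed `pra.pe.sos.bo:k.do.su.to:` (7 syllables):
  Weights: 5 do L, 6 su L, 7 to: H.
  The penult (syllable 6, su) is light, so stress falls on the antepenult (syllable 5, do).
  → primary stress on syllable 5.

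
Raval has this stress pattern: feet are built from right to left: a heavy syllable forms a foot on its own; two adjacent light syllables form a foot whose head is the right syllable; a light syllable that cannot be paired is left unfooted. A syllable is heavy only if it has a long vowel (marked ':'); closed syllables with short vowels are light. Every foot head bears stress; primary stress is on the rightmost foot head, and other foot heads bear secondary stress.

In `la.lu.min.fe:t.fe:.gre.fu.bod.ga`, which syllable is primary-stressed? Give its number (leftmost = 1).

Weights: 1 la L, 2 lu L, 3 min L, 4 fe:t H, 5 fe: H, 6 gre L, 7 fu L, 8 bod L, 9 ga L.
Parse right to left (heavy = foot alone; LL = one foot; stranded L unfooted): la (lu.ˈmin) (ˈfe:t) (ˈfe:) (gre.ˈfu) (bod.ˈga).
Foot heads: 3, 4, 5, 7, 9.
Primary stress on the rightmost head = syllable 9.
Primary stress: syllable 9 → la.lu.min.fe:t.fe:.gre.fu.bod.ˈga.

9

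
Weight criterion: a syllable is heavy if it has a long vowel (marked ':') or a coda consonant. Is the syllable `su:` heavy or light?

`su:`: long vowel, open (no coda). Long vowel → heavy.

heavy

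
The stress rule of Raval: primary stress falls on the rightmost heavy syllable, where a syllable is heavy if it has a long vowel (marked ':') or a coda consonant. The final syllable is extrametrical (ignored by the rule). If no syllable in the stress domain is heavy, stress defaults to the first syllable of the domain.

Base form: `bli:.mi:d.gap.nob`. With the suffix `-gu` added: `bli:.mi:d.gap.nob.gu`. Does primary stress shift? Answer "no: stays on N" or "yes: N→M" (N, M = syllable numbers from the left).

yes: 3→4

Base `bli:.mi:d.gap.nob` (4 syllables):
  The final syllable (4, nob) is extrametrical; the stress domain is syllables 1–3.
  Weights: 1 bli: H, 2 mi:d H, 3 gap H.
  Heavy syllables in the domain: 1, 2, 3. The rightmost is syllable 3 (gap).
  → primary stress on syllable 3.
Suffixed `bli:.mi:d.gap.nob.gu` (5 syllables):
  The final syllable (5, gu) is extrametrical; the stress domain is syllables 1–4.
  Weights: 1 bli: H, 2 mi:d H, 3 gap H, 4 nob H.
  Heavy syllables in the domain: 1, 2, 3, 4. The rightmost is syllable 4 (nob).
  → primary stress on syllable 4.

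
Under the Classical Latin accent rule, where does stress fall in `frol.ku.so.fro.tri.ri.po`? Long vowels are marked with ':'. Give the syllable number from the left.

Classical Latin: stress the penult if heavy (long vowel or closed), else the antepenult.
Weights: 5 tri L, 6 ri L, 7 po L.
The penult (syllable 6, ri) is light, so stress falls on the antepenult (syllable 5, tri).
Stress on syllable 5: frol.ku.so.fro.ˈtri.ri.po.

5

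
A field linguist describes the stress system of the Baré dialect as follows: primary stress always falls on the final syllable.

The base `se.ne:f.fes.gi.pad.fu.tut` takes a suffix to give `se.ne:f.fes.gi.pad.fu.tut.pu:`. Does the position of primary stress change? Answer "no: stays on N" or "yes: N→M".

Base `se.ne:f.fes.gi.pad.fu.tut` (7 syllables):
  The word has 7 syllables; the final syllable is syllable 7 (tut).
  → primary stress on syllable 7.
Suffixed `se.ne:f.fes.gi.pad.fu.tut.pu:` (8 syllables):
  The word has 8 syllables; the final syllable is syllable 8 (pu:).
  → primary stress on syllable 8.

yes: 7→8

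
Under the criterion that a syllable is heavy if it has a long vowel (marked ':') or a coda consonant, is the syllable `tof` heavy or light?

heavy

`tof`: short vowel, closed (coda /f/). Closed → heavy.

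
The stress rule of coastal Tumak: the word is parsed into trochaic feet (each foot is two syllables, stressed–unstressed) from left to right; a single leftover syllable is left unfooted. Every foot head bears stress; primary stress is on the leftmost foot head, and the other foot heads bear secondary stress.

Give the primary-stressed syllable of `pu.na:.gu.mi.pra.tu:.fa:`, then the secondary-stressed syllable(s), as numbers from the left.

Parse left to right into trochaic (ˈσσ) feet: (ˈpu.na:) (ˈgu.mi) (ˈpra.tu:) fa:. Syllable 7 is left unfooted.
Foot heads (stressed positions): 1, 3, 5.
End Rule Leftmost: primary stress on the leftmost head = syllable 1.
Secondary stress on 3, 5: ˈpu.na:.ˌgu.mi.ˌpra.tu:.fa:.

primary 1, secondary 3, 5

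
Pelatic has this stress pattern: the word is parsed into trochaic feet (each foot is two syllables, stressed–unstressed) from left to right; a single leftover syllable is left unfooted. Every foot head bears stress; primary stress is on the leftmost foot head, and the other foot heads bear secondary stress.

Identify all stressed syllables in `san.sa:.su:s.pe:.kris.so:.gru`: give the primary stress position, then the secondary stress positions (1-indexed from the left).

Parse left to right into trochaic (ˈσσ) feet: (ˈsan.sa:) (ˈsu:s.pe:) (ˈkris.so:) gru. Syllable 7 is left unfooted.
Foot heads (stressed positions): 1, 3, 5.
End Rule Leftmost: primary stress on the leftmost head = syllable 1.
Secondary stress on 3, 5: ˈsan.sa:.ˌsu:s.pe:.ˌkris.so:.gru.

primary 1, secondary 3, 5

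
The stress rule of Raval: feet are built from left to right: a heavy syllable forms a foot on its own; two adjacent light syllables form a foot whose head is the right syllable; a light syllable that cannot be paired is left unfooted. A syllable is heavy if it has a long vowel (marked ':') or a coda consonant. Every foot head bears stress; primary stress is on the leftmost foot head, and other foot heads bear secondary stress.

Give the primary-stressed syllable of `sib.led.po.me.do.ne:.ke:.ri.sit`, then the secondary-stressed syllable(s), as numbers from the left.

Weights: 1 sib H, 2 led H, 3 po L, 4 me L, 5 do L, 6 ne: H, 7 ke: H, 8 ri L, 9 sit H.
Parse left to right (heavy = foot alone; LL = one foot; stranded L unfooted): (ˈsib) (ˈled) (po.ˈme) do (ˈne:) (ˈke:) ri (ˈsit).
Foot heads: 1, 2, 4, 6, 7, 9.
Primary stress on the leftmost head = syllable 1.
Secondary stress on 2, 4, 6, 7, 9: ˈsib.ˌled.po.ˌme.do.ˌne:.ˌke:.ri.ˌsit.

primary 1, secondary 2, 4, 6, 7, 9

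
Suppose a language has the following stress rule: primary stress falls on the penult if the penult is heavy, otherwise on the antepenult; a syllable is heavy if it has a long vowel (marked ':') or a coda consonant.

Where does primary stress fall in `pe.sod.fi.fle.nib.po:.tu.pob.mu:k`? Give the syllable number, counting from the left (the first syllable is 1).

8

Weights: 7 tu L, 8 pob H, 9 mu:k H.
The penult (syllable 8, pob) is heavy, so it takes stress.
Primary stress: syllable 8 → pe.sod.fi.fle.nib.po:.tu.ˈpob.mu:k.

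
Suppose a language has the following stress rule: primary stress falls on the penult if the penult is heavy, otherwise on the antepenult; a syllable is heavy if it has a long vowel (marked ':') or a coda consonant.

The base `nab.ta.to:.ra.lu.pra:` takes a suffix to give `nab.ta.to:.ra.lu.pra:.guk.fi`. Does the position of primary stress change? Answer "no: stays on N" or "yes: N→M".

Base `nab.ta.to:.ra.lu.pra:` (6 syllables):
  Weights: 4 ra L, 5 lu L, 6 pra: H.
  The penult (syllable 5, lu) is light, so stress falls on the antepenult (syllable 4, ra).
  → primary stress on syllable 4.
Suffixed `nab.ta.to:.ra.lu.pra:.guk.fi` (8 syllables):
  Weights: 6 pra: H, 7 guk H, 8 fi L.
  The penult (syllable 7, guk) is heavy, so it takes stress.
  → primary stress on syllable 7.

yes: 4→7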